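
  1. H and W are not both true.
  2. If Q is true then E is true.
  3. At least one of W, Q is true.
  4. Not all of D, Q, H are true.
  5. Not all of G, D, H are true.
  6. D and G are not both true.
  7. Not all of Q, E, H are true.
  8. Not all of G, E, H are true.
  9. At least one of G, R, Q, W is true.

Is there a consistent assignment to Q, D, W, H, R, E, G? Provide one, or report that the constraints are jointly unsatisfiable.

Q: True; D: False; W: False; H: False; R: False; E: True; G: False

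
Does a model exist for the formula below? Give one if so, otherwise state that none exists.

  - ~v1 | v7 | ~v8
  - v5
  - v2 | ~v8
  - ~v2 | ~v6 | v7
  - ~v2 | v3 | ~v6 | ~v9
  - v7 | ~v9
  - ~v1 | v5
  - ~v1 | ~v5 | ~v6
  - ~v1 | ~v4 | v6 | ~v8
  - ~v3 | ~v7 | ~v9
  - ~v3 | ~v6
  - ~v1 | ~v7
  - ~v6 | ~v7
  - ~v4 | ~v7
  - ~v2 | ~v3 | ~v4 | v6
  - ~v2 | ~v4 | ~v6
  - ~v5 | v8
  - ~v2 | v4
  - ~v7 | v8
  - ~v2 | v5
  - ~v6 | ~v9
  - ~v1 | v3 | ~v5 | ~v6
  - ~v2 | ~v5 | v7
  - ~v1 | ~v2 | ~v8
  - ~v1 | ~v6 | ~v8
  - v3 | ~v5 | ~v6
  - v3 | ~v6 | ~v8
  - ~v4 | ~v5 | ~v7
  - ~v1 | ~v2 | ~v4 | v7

No satisfying assignment exists.

Case v5 = True:
  (~v5 | v8) forces v8 = True.
  (v2 | ~v8) forces v2 = True.
  (~v2 | v4) forces v4 = True.
  (~v4 | ~v7) forces v7 = False.
  Clause (~v2 | ~v5 | v7) is falsified — contradiction.
Case v5 = False:
  Clause (v5) is falsified — contradiction.
Both cases fail, so the formula is unsatisfiable.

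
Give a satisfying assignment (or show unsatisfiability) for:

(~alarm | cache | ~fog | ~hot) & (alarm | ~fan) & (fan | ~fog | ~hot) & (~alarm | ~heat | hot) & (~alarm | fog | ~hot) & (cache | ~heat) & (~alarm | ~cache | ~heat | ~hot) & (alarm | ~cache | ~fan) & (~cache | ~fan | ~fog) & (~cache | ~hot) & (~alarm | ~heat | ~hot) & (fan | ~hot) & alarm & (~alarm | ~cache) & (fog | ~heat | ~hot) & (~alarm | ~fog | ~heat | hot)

Unit clause (alarm) forces alarm = True.
In (~alarm | ~cache) only ~cache is left, so cache = False.
In (cache | ~heat) only ~heat is left, so heat = False.
Set hot = False.
Set fog = True.
Set fan = False.
All clauses satisfied.

hot = False; fog = True; cache = False; alarm = True; heat = False; fan = False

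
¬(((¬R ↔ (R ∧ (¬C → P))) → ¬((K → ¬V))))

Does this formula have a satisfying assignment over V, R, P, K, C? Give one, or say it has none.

V: True, R: True, P: False, K: False, C: False

  ¬(((¬R ↔ (R ∧ (¬C → P))) → ¬((K → ¬V)))) = True
    (¬R ↔ (R ∧ (¬C → P))) → ¬((K → ¬V)) = False
      ¬R ↔ (R ∧ (¬C → P)) = True
        ¬R = False
        R ∧ (¬C → P) = False
          ¬C → P = False
            ¬C = True
      ¬((K → ¬V)) = False
        K → ¬V = True
          ¬V = False
The formula evaluates to True.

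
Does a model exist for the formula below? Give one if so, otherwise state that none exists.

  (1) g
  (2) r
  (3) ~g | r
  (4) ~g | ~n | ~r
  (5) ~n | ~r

Unit clause (g) forces g = True.
Unit clause (r) forces r = True.
In (~g | ~n | ~r) only ~n is left, so n = False.
All clauses satisfied.

n = False; g = True; r = True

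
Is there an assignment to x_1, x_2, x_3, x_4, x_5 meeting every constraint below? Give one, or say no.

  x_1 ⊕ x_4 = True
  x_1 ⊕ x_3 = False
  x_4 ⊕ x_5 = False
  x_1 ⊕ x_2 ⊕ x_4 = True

x_1 = False, x_2 = False, x_3 = False, x_4 = True, x_5 = True

x_1 ⊕ x_4 = F ⊕ T = True ✓
x_1 ⊕ x_3 = F ⊕ F = False ✓
x_4 ⊕ x_5 = T ⊕ T = False ✓
x_1 ⊕ x_2 ⊕ x_4 = F ⊕ F ⊕ T = True ✓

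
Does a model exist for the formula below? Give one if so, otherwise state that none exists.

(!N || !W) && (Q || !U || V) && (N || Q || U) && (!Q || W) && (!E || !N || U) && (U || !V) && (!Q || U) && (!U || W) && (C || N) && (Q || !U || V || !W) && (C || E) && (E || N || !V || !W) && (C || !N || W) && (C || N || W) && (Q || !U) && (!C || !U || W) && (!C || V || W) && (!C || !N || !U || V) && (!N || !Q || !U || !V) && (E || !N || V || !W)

E = True, V = True, W = True, Q = True, C = True, N = False, U = True

Set E = True.
Set V = True.
  then (U || !V) forces U = True.
  then (!U || W) forces W = True.
  then (Q || !U) forces Q = True.
  then (!N || !Q || !U || !V) forces N = False.
  then (C || N) forces C = True.
All clauses satisfied.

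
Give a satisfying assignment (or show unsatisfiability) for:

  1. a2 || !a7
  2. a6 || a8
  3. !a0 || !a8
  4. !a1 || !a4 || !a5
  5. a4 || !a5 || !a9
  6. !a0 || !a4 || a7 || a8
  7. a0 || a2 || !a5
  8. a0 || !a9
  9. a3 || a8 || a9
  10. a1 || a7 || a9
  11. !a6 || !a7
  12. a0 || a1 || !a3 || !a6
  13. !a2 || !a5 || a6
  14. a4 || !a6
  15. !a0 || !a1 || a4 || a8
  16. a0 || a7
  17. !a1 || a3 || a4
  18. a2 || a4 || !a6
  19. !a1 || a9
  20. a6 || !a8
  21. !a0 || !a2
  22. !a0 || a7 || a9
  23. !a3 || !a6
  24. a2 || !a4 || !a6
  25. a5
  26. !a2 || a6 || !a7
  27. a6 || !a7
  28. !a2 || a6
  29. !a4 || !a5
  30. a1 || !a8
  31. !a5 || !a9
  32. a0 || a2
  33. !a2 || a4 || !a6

The formula is unsatisfiable.

Case a4 = True:
  (a5) forces a5 = True.
  Clause (!a4 || !a5) is falsified — contradiction.
Case a4 = False:
  (a4 || !a6) forces a6 = False.
  (a6 || a8) forces a8 = True.
  Clause (a6 || !a8) is falsified — contradiction.
Both cases fail, so the formula is unsatisfiable.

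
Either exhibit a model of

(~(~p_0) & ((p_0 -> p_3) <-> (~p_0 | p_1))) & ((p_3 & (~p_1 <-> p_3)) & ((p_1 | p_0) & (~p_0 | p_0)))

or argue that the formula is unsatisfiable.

Case p_0 = True: the formula simplifies to (p_3 <-> p_1) & (p_3 & (~p_1 <-> p_3)).
  p_3 = True: simplifies to p_1 & ~p_1.
    p_1 = True: the conjunct ~p_1 is False.
    p_1 = False: the conjunct p_1 is False.
  p_3 = False: the conjunct p_3 is False.
Case p_0 = False: the conjunct ~(~p_0) becomes ~(~False) = False.
Both cases fail — unsatisfiable.

The formula is unsatisfiable.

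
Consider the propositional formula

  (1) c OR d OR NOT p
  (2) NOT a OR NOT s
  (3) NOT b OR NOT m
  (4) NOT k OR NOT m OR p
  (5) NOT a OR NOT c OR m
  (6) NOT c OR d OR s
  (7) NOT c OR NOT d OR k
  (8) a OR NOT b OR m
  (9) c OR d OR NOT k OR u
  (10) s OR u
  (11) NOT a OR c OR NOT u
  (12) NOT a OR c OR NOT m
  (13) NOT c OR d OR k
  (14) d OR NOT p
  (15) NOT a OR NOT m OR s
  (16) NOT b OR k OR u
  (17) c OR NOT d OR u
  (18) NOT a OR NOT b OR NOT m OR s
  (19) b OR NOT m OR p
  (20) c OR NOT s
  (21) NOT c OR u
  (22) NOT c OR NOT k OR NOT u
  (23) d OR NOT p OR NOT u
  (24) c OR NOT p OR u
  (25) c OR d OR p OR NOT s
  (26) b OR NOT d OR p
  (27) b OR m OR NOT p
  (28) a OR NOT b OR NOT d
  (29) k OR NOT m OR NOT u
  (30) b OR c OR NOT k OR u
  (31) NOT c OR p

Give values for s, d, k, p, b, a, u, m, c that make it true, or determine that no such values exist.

s = False, d = False, k = False, p = False, b = False, a = False, u = True, m = False, c = False

Set s = False.
  then (s OR u) forces u = True.
Set d = False.
  then (NOT c OR d OR s) forces c = False.
  then (NOT a OR c OR NOT u) forces a = False.
  then (d OR NOT p) forces p = False.
Set k = False.
  then (k OR NOT m OR NOT u) forces m = False.
  then (a OR NOT b OR m) forces b = False.
All clauses satisfied.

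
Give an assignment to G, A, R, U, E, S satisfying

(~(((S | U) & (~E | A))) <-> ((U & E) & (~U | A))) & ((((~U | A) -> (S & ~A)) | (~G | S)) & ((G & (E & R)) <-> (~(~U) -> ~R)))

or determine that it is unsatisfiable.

G = False, A = False, R = True, U = True, E = False, S = True

  ~(((S | U) & (~E | A))) <-> ((U & E) & (~U | A)) = True
    ~(((S | U) & (~E | A))) = False
      (S | U) & (~E | A) = True
        S | U = True
        ~E | A = True
          ~E = True
    (U & E) & (~U | A) = False
      U & E = False
      ~U | A = False
        ~U = False
  (((~U | A) -> (S & ~A)) | (~G | S)) & ((G & (E & R)) <-> (~(~U) -> ~R)) = True
    ((~U | A) -> (S & ~A)) | (~G | S) = True
      (~U | A) -> (S & ~A) = True
        ~U | A = False
          ~U = False
        S & ~A = True
          ~A = True
      ~G | S = True
        ~G = True
    (G & (E & R)) <-> (~(~U) -> ~R) = True
      G & (E & R) = False
        E & R = False
      ~(~U) -> ~R = False
        ~(~U) = True
          ~U = False
        ~R = False
Both conjuncts True, so the formula holds.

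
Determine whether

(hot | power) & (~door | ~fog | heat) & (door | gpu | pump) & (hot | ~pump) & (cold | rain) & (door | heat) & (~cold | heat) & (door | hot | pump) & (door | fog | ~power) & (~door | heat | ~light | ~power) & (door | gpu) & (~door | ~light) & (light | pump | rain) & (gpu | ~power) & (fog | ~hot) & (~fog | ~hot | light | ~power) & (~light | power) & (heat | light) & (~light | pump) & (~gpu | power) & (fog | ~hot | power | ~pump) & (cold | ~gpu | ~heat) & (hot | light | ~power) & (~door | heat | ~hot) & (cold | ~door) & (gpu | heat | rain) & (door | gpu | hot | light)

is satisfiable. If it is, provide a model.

hot = True, fog = True, heat = True, door = True, pump = True, power = False, rain = True, light = False, cold = True, gpu = False

Try hot = False:
  (hot | power) forces power = True.
  (hot | ~pump) forces pump = False.
  (door | hot | pump) forces door = True.
  (~door | ~light) forces light = False.
  clause (hot | light | ~power) is falsified — backtrack.
So hot = True.
  then (fog | ~hot) forces fog = True.
Set heat = True.
Set door = True.
  then (~door | ~light) forces light = False.
  then (~fog | ~hot | light | ~power) forces power = False.
  then (~gpu | power) forces gpu = False.
  then (cold | ~door) forces cold = True.
Set pump = True.
Set rain = True.
All clauses satisfied.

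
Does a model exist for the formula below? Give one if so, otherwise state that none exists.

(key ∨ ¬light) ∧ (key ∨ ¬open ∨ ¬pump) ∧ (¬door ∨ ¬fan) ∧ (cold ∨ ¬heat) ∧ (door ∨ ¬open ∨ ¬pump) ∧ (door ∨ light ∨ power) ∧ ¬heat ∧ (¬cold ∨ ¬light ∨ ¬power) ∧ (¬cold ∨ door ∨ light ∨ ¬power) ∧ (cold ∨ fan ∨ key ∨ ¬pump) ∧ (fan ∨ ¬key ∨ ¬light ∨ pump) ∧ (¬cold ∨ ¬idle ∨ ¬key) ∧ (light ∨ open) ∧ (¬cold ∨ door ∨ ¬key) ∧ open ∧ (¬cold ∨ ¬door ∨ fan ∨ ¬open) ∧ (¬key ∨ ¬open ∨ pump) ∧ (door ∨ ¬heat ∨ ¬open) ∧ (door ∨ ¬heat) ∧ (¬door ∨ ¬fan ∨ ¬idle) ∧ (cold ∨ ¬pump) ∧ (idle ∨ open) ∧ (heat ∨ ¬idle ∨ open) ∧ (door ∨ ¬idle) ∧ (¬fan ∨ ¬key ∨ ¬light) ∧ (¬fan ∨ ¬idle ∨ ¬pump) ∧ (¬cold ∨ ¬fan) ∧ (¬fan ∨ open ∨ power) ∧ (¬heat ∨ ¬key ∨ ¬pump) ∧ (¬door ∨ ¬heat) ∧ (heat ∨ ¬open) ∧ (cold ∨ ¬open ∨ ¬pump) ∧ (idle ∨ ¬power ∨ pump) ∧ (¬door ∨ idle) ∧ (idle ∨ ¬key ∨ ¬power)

Case open = True:
  (¬heat) forces heat = False.
  Clause (heat ∨ ¬open) is falsified — contradiction.
Case open = False:
  Clause (open) is falsified — contradiction.
Both cases fail, so the formula is unsatisfiable.

UNSATISFIABLE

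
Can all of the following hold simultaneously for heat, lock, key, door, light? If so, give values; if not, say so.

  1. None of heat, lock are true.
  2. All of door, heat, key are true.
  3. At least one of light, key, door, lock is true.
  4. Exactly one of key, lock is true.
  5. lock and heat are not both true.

UNSATISFIABLE

Case heat = True:
  Constraint (1) is violated (heat=T) — contradiction.
Case heat = False:
  Constraint (2) is violated (heat=F) — contradiction.
Both cases fail — unsatisfiable.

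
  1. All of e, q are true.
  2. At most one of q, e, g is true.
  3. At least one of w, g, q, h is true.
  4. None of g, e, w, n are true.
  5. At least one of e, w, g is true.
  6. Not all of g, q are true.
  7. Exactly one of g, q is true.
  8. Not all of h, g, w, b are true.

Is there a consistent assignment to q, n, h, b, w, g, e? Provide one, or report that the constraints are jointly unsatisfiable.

Case e = True:
  Constraint (4) is violated (e=T) — contradiction.
Case e = False:
  Constraint (1) is violated (e=F) — contradiction.
Both cases fail — unsatisfiable.

No satisfying assignment exists.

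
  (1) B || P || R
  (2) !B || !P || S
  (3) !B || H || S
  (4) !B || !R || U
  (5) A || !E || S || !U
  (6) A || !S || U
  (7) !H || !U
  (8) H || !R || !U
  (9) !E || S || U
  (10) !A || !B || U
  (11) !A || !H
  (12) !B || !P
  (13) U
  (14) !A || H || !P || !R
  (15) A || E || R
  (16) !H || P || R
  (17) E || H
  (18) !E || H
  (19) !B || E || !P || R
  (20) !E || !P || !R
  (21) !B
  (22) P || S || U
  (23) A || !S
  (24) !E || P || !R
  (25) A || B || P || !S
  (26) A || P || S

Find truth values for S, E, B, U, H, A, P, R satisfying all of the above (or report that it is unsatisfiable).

Case U = True:
  (!H || !U) forces H = False.
  (H || !R || !U) forces R = False.
  (E || H) forces E = True.
  Clause (!E || H) is falsified — contradiction.
Case U = False:
  Clause (U) is falsified — contradiction.
Both cases fail, so the formula is unsatisfiable.

Unsatisfiable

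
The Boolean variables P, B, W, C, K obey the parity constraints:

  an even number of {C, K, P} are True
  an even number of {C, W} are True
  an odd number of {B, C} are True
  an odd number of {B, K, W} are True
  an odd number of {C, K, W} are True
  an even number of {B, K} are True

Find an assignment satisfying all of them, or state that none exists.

No satisfying assignment exists.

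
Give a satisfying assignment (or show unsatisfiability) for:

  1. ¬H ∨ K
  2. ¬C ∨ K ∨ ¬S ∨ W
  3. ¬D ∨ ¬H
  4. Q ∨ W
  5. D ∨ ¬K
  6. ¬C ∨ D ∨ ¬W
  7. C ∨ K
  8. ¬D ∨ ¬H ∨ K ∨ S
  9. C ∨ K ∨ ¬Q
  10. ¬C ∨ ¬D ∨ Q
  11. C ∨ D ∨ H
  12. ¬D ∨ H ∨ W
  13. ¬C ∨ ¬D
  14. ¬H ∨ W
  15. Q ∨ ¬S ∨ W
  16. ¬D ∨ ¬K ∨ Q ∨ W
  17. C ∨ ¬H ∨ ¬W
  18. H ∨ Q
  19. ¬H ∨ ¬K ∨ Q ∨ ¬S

H=F; W=T; C=F; S=T; Q=T; D=T; K=T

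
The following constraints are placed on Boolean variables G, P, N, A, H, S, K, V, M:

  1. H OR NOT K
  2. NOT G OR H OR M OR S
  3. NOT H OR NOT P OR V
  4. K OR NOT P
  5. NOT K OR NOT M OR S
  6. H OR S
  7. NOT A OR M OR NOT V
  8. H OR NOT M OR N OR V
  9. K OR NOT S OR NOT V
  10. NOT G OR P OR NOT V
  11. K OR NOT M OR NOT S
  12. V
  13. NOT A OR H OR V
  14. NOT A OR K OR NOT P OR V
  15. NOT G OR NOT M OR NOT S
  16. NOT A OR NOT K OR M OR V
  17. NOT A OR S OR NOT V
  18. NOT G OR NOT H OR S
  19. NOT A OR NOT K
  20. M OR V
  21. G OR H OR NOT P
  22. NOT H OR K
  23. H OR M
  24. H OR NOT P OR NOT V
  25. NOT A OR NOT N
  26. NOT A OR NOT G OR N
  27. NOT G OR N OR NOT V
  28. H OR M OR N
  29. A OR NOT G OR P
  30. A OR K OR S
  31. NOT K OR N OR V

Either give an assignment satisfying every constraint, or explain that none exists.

G: False, P: True, N: True, A: False, H: True, S: False, K: True, V: True, M: False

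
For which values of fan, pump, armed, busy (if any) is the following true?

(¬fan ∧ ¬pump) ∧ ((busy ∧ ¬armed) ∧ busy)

fan = False, pump = False, armed = False, busy = True

  ¬fan ∧ ¬pump = True
    ¬fan = True
    ¬pump = True
  (busy ∧ ¬armed) ∧ busy = True
    busy ∧ ¬armed = True
      ¬armed = True
Both conjuncts True, so the formula holds.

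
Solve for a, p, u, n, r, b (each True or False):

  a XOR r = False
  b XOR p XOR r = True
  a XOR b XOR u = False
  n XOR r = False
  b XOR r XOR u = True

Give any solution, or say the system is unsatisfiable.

Adding constraints 1, 3, 5 mod 2: every variable appears an even number of times on the left, so the left side is 0.
But the right sides sum to 1 (mod 2). 0 ≠ 1 — the system is inconsistent.

UNSATISFIABLE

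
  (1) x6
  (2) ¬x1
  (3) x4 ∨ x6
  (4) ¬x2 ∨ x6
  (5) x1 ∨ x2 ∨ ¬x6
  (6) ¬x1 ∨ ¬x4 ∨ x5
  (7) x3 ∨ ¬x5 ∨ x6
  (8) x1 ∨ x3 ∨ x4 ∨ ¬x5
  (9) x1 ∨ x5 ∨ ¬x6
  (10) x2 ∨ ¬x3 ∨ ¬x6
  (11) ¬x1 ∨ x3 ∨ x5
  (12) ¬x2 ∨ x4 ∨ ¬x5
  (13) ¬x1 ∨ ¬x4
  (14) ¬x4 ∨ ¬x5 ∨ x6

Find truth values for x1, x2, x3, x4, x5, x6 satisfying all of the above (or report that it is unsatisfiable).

x1 = False, x2 = True, x3 = True, x4 = True, x5 = True, x6 = True

Unit clause (x6) forces x6 = True.
Unit clause (¬x1) forces x1 = False.
In (x1 ∨ x2 ∨ ¬x6) only x2 is left, so x2 = True.
In (x1 ∨ x5 ∨ ¬x6) only x5 is left, so x5 = True.
In (¬x2 ∨ x4 ∨ ¬x5) only x4 is left, so x4 = True.
Set x3 = True.
All clauses satisfied.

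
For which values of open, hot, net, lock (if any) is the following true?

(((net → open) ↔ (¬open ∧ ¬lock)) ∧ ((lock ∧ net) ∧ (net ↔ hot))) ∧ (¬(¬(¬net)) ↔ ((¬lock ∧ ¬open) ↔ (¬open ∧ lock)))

open: False; hot: True; net: True; lock: True

  ((net → open) ↔ (¬open ∧ ¬lock)) ∧ ((lock ∧ net) ∧ (net ↔ hot)) = True
    (net → open) ↔ (¬open ∧ ¬lock) = True
      net → open = False
      ¬open ∧ ¬lock = False
        ¬open = True
        ¬lock = False
    (lock ∧ net) ∧ (net ↔ hot) = True
      lock ∧ net = True
      net ↔ hot = True
  ¬(¬(¬net)) ↔ ((¬lock ∧ ¬open) ↔ (¬open ∧ lock)) = True
    ¬(¬(¬net)) = False
      ¬(¬net) = True
        ¬net = False
    (¬lock ∧ ¬open) ↔ (¬open ∧ lock) = False
      ¬lock ∧ ¬open = False
        ¬lock = False
        ¬open = True
      ¬open ∧ lock = True
        ¬open = True
Both conjuncts True, so the formula holds.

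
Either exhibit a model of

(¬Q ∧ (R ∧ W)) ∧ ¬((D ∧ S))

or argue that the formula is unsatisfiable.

S = True; W = True; D = False; R = True; Q = False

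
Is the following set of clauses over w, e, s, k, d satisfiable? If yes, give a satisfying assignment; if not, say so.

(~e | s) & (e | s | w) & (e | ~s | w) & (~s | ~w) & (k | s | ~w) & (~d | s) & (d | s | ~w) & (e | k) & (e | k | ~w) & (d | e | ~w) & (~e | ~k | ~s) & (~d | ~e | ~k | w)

Try w = True:
  (~s | ~w) forces s = False.
  (~e | s) forces e = False.
  (k | s | ~w) forces k = True.
  (~d | s) forces d = False.
  clause (d | s | ~w) is falsified — backtrack.
So w = False.
Try e = False:
  (e | s | w) forces s = True.
  clause (e | ~s | w) is falsified — backtrack.
So e = True.
  then (~e | s) forces s = True.
  then (~e | ~k | ~s) forces k = False.
Set d = False.
All clauses satisfied.

w=F; e=T; s=T; k=F; d=F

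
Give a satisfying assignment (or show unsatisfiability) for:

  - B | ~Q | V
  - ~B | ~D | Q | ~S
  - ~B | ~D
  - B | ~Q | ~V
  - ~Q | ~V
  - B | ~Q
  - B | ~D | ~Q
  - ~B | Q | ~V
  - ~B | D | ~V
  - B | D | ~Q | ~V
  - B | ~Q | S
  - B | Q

Q=F, B=T, S=F, D=F, V=F

Set Q = False.
  then (B | Q) forces B = True.
  then (~B | ~D) forces D = False.
  then (~B | Q | ~V) forces V = False.
Set S = False.
All clauses satisfied.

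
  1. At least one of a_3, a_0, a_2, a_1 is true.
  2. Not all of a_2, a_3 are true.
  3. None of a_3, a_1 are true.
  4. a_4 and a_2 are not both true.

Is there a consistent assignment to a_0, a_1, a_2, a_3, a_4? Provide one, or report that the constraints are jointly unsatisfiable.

a_0=F, a_1=F, a_2=T, a_3=F, a_4=F

  (1) {a_3, a_0, a_2, a_1}: 1 true — at least one ✓
  (2) {a_2, a_3}: 1/2 true — not all ✓
  (3) {a_3, a_1}: 0 true — none ✓
  (4) a_4=F, a_2=T — not both ✓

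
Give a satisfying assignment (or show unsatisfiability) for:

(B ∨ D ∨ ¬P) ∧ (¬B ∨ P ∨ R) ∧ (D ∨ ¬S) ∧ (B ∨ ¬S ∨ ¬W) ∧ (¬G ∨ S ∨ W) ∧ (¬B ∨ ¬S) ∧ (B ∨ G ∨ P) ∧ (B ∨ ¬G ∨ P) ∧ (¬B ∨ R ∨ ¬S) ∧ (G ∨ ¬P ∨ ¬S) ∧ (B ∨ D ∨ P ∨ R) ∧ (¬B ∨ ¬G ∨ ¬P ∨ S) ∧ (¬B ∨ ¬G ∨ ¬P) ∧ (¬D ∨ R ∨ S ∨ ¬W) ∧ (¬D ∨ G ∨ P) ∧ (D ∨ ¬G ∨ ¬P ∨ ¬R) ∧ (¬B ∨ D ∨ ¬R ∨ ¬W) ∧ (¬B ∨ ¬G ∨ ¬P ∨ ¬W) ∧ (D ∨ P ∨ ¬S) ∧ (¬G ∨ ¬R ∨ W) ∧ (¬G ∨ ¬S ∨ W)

Set G = False.
Set S = False.
Set B = True.
Set D = True.
  then (¬D ∨ G ∨ P) forces P = True.
Set R = True.
Set W = False.
All clauses satisfied.

G=F; S=F; B=T; D=T; R=T; W=F; P=T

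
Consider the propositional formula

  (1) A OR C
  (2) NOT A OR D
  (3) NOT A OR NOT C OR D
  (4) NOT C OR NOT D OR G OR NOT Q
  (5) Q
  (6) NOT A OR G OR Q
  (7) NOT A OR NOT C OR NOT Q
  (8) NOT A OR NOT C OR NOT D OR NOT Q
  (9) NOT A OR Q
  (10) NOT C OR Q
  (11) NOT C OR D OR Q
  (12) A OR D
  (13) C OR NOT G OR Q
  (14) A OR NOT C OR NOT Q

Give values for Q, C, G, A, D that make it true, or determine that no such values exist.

Unit clause (Q) forces Q = True.
Try C = True:
  (NOT A OR NOT C OR NOT Q) forces A = False.
  clause (A OR NOT C OR NOT Q) is falsified — backtrack.
So C = False.
  then (A OR C) forces A = True.
  then (NOT A OR D) forces D = True.
Set G = True.
All clauses satisfied.

Q = True, C = False, G = True, A = True, D = True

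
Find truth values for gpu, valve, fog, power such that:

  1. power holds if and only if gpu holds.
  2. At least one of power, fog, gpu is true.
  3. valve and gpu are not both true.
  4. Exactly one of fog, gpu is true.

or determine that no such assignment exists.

gpu = True, valve = False, fog = False, power = True

  (1) power=T, gpu=T — same ✓
  (2) {power, fog, gpu}: 2 true — at least one ✓
  (3) valve=F, gpu=T — not both ✓
  (4) {fog, gpu}: 1 true — exactly one ✓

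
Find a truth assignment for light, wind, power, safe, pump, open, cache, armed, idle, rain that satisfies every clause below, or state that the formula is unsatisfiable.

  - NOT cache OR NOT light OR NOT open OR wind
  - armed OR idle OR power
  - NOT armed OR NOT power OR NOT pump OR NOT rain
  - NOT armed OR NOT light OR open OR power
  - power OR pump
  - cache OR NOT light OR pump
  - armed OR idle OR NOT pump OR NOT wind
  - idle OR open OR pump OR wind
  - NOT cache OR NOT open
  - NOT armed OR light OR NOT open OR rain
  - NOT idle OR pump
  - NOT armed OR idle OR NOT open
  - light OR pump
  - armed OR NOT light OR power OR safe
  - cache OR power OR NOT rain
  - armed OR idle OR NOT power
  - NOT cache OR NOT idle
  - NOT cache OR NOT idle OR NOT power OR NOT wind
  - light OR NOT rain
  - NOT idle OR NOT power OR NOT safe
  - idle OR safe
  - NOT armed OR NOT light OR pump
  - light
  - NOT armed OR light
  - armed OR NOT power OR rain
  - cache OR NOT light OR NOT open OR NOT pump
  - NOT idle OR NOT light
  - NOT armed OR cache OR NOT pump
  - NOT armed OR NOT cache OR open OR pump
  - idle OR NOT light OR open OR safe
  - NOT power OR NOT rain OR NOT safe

light = True; wind = True; power = True; safe = True; pump = True; open = False; cache = True; armed = True; idle = False; rain = False

Unit clause (light) forces light = True.
In (NOT idle OR NOT light) only NOT idle is left, so idle = False.
In (idle OR safe) only safe is left, so safe = True.
Set wind = True.
Try power = False:
  (armed OR idle OR power) forces armed = True.
  (NOT armed OR NOT light OR open OR power) forces open = True.
  clause (NOT armed OR idle OR NOT open) is falsified — backtrack.
So power = True.
  then (armed OR idle OR NOT power) forces armed = True.
  then (NOT armed OR NOT light OR pump) forces pump = True.
  then (NOT armed OR cache OR NOT pump) forces cache = True.
  then (NOT power OR NOT rain OR NOT safe) forces rain = False.
  then (NOT cache OR NOT open) forces open = False.
All clauses satisfied.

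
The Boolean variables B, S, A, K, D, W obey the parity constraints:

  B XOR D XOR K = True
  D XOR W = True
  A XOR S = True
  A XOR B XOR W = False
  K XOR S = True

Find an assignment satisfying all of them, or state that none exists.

B = True, S = True, A = False, K = False, D = False, W = True

B XOR D XOR K = T XOR F XOR F = True ✓
D XOR W = F XOR T = True ✓
A XOR S = F XOR T = True ✓
A XOR B XOR W = F XOR T XOR T = False ✓
K XOR S = F XOR T = True ✓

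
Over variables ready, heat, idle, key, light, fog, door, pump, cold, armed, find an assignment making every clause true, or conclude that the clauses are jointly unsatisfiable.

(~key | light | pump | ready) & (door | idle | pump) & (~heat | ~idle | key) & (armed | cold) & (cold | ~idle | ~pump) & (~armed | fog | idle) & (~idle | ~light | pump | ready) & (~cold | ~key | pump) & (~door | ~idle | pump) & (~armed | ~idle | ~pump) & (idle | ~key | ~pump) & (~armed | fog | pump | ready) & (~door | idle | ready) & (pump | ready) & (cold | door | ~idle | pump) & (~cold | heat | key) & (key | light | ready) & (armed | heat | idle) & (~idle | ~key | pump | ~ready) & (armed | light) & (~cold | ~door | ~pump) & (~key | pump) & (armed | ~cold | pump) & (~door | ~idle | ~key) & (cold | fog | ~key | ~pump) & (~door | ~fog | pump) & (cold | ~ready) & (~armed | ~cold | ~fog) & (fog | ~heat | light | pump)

ready = True, heat = True, idle = True, key = True, light = True, fog = True, door = False, pump = True, cold = True, armed = False

Set ready = True.
  then (cold | ~ready) forces cold = True.
Set heat = True.
Set idle = True.
  then (~heat | ~idle | key) forces key = True.
  then (~cold | ~key | pump) forces pump = True.
  then (~armed | ~idle | ~pump) forces armed = False.
  then (armed | light) forces light = True.
  then (~cold | ~door | ~pump) forces door = False.
Set fog = True.
All clauses satisfied.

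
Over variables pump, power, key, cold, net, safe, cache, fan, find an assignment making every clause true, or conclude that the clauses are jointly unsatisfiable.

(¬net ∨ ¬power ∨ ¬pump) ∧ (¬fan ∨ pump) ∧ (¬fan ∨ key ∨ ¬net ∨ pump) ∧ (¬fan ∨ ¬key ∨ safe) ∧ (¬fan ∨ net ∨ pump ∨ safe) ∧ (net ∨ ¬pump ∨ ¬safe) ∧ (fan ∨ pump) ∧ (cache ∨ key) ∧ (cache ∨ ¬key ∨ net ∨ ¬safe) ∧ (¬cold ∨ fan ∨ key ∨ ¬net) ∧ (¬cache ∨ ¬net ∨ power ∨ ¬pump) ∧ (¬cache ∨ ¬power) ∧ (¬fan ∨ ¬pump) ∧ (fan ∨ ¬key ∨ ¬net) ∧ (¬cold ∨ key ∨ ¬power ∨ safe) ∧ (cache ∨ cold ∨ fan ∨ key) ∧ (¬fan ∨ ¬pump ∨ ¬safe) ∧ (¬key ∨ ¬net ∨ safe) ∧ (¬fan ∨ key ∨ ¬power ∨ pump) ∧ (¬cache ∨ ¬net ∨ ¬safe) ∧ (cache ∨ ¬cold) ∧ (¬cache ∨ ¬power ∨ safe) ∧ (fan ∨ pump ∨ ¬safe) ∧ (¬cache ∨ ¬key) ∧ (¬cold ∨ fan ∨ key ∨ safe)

pump = True; power = False; key = True; cold = False; net = False; safe = False; cache = False; fan = False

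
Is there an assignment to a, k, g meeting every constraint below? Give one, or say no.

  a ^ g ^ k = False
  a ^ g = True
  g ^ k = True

a: True, k: True, g: False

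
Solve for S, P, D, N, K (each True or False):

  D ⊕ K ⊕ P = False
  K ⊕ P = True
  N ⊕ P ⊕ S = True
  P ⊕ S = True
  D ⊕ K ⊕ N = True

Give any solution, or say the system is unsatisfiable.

S = False, P = True, D = True, N = False, K = False

D ⊕ K ⊕ P = T ⊕ F ⊕ T = False ✓
K ⊕ P = F ⊕ T = True ✓
N ⊕ P ⊕ S = F ⊕ T ⊕ F = True ✓
P ⊕ S = T ⊕ F = True ✓
D ⊕ K ⊕ N = T ⊕ F ⊕ F = True ✓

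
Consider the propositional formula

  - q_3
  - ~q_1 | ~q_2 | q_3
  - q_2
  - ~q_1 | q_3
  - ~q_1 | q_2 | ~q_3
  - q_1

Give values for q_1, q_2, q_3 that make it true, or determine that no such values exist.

Unit clause (q_3) forces q_3 = True.
Unit clause (q_2) forces q_2 = True.
Unit clause (q_1) forces q_1 = True.
All clauses satisfied.

q_1: True, q_2: True, q_3: True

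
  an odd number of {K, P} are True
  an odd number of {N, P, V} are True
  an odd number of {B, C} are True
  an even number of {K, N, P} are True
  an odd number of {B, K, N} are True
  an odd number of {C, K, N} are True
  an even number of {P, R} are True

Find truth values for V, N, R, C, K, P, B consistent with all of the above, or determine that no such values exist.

Adding constraints 3, 5, 6 mod 2: every variable appears an even number of times on the left, so the left side is 0.
But the right sides sum to 1 (mod 2). 0 ≠ 1 — the system is inconsistent.

UNSATISFIABLE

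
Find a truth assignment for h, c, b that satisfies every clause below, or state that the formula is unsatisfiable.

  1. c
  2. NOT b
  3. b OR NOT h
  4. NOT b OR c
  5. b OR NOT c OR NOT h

h = False, c = True, b = False

Unit clause (c) forces c = True.
Unit clause (NOT b) forces b = False.
In (b OR NOT h) only NOT h is left, so h = False.
Check each clause:
  (c): c holds.
  (NOT b): NOT b holds.
  (b OR NOT h): NOT h holds.
  (NOT b OR c): NOT b holds.
  (b OR NOT c OR NOT h): NOT h holds.
All clauses satisfied.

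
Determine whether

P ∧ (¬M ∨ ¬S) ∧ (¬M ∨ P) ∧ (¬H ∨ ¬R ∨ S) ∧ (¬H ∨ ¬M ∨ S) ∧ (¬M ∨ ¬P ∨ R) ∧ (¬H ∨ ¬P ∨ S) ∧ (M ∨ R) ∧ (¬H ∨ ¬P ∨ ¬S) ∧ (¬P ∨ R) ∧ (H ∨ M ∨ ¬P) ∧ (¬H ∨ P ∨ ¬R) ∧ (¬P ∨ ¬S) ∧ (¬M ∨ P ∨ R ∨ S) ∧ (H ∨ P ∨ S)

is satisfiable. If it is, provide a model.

Unit clause (P) forces P = True.
In (¬P ∨ R) only R is left, so R = True.
In (¬P ∨ ¬S) only ¬S is left, so S = False.
In (¬H ∨ ¬R ∨ S) only ¬H is left, so H = False.
In (H ∨ M ∨ ¬P) only M is left, so M = True.
All clauses satisfied.

R: True, P: True, M: True, S: False, H: False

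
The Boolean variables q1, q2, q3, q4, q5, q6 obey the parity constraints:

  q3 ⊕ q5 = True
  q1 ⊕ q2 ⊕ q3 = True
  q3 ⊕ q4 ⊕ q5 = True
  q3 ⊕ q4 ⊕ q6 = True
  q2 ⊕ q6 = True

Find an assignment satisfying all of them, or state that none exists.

q1 = True; q2 = True; q3 = True; q4 = False; q5 = False; q6 = False

q3 ⊕ q5 = T ⊕ F = True ✓
q1 ⊕ q2 ⊕ q3 = T ⊕ T ⊕ T = True ✓
q3 ⊕ q4 ⊕ q5 = T ⊕ F ⊕ F = True ✓
q3 ⊕ q4 ⊕ q6 = T ⊕ F ⊕ F = True ✓
q2 ⊕ q6 = T ⊕ F = True ✓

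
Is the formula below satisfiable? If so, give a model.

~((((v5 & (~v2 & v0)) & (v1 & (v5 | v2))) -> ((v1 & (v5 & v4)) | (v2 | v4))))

v0 = True, v1 = True, v2 = False, v4 = False, v5 = True

  ~((((v5 & (~v2 & v0)) & (v1 & (v5 | v2))) -> ((v1 & (v5 & v4)) | (v2 | v4)))) = True
    ((v5 & (~v2 & v0)) & (v1 & (v5 | v2))) -> ((v1 & (v5 & v4)) | (v2 | v4)) = False
      (v5 & (~v2 & v0)) & (v1 & (v5 | v2)) = True
        v5 & (~v2 & v0) = True
          ~v2 & v0 = True
            ~v2 = True
        v1 & (v5 | v2) = True
          v5 | v2 = True
      (v1 & (v5 & v4)) | (v2 | v4) = False
        v1 & (v5 & v4) = False
          v5 & v4 = False
        v2 | v4 = False
The formula evaluates to True.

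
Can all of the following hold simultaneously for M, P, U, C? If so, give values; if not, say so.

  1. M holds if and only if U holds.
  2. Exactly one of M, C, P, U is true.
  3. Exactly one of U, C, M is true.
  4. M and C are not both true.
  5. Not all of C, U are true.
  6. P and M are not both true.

M = False; P = False; U = False; C = True

  (1) M=F, U=F — same ✓
  (2) {M, C, P, U}: 1 true — exactly one ✓
  (3) {U, C, M}: 1 true — exactly one ✓
  (4) M=F, C=T — not both ✓
  (5) {C, U}: 1/2 true — not all ✓
  (6) P=F, M=F — not both ✓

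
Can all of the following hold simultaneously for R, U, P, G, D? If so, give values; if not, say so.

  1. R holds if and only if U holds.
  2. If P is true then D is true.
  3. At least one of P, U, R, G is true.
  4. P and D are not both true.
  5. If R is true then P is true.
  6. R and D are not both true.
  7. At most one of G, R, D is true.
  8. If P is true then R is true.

R = False, U = False, P = False, G = True, D = False

  (1) R=F, U=F — same ✓
  (2) P=F ⇒ D: vacuous ✓
  (3) {P, U, R, G}: 1 true — at least one ✓
  (4) P=F, D=F — not both ✓
  (5) R=F ⇒ P: vacuous ✓
  (6) R=F, D=F — not both ✓
  (7) {G, R, D}: 1 true — at most one ✓
  (8) P=F ⇒ R: vacuous ✓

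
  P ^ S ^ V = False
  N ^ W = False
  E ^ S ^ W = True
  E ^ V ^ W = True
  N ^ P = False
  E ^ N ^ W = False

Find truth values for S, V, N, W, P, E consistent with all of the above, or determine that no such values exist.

S: True; V: True; N: False; W: False; P: False; E: False

P ^ S ^ V = F ^ T ^ T = False ✓
N ^ W = F ^ F = False ✓
E ^ S ^ W = F ^ T ^ F = True ✓
E ^ V ^ W = F ^ T ^ F = True ✓
N ^ P = F ^ F = False ✓
E ^ N ^ W = F ^ F ^ F = False ✓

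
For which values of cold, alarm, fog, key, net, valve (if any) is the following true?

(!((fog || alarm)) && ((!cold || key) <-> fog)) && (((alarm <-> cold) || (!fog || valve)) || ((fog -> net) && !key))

cold = True; alarm = False; fog = False; key = False; net = False; valve = False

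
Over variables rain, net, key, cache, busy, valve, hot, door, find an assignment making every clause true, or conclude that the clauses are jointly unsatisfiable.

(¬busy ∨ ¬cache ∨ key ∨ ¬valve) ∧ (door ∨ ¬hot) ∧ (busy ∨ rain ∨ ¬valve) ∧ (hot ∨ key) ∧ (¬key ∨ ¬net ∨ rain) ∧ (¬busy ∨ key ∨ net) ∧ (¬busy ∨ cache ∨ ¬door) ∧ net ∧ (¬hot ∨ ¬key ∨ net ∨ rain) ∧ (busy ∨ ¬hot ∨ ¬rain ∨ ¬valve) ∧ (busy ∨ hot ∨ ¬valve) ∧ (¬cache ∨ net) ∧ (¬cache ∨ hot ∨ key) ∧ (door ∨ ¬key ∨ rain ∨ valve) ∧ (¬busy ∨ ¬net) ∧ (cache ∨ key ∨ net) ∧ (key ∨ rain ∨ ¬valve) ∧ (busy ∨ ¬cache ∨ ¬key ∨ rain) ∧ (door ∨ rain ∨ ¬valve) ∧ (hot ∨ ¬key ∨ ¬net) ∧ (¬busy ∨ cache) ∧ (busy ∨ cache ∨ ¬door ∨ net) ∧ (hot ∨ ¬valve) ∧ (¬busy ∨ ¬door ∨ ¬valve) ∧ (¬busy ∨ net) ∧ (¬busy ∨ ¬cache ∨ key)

rain=F; net=T; key=F; cache=F; busy=F; valve=F; hot=T; door=T

Unit clause (net) forces net = True.
In (¬busy ∨ ¬net) only ¬busy is left, so busy = False.
Set rain = False.
  then (busy ∨ rain ∨ ¬valve) forces valve = False.
  then (¬key ∨ ¬net ∨ rain) forces key = False.
  then (hot ∨ key) forces hot = True.
  then (door ∨ ¬hot) forces door = True.
Set cache = False.
All clauses satisfied.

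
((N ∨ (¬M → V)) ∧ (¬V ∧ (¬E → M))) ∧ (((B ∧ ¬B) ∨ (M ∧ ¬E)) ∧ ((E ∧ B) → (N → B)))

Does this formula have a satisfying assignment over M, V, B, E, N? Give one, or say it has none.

M = True, V = False, B = True, E = False, N = True

  (N ∨ (¬M → V)) ∧ (¬V ∧ (¬E → M)) = True
    N ∨ (¬M → V) = True
      ¬M → V = True
        ¬M = False
    ¬V ∧ (¬E → M) = True
      ¬V = True
      ¬E → M = True
        ¬E = True
  ((B ∧ ¬B) ∨ (M ∧ ¬E)) ∧ ((E ∧ B) → (N → B)) = True
    (B ∧ ¬B) ∨ (M ∧ ¬E) = True
      B ∧ ¬B = False
        ¬B = False
      M ∧ ¬E = True
        ¬E = True
    (E ∧ B) → (N → B) = True
      E ∧ B = False
      N → B = True
Both conjuncts True, so the formula holds.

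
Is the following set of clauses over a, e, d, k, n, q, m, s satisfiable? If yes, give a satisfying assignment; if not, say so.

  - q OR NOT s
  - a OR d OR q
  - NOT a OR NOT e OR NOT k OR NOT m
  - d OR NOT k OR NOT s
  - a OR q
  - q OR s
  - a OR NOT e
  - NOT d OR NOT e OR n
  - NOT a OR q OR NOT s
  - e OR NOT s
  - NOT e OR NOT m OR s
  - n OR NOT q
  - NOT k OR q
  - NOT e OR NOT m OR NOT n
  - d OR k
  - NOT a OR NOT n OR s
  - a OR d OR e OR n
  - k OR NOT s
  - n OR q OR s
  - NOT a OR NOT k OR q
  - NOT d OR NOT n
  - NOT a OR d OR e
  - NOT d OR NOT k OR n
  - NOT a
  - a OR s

Case a = True:
  Clause (NOT a) is falsified — contradiction.
Case a = False:
  (a OR q) forces q = True.
  (a OR NOT e) forces e = False.
  (e OR NOT s) forces s = False.
  Clause (a OR s) is falsified — contradiction.
Both cases fail, so the formula is unsatisfiable.

UNSATISFIABLE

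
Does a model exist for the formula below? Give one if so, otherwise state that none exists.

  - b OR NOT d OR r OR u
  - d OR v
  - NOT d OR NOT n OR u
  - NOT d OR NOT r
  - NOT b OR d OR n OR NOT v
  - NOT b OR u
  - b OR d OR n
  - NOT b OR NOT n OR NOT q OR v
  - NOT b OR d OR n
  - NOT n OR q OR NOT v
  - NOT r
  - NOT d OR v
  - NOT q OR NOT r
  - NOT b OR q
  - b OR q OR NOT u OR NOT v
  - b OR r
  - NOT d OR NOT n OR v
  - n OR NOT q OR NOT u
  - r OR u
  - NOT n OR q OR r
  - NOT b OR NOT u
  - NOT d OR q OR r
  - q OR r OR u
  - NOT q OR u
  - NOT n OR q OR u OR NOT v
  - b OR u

The formula is unsatisfiable.

Case r = True:
  Clause (NOT r) is falsified — contradiction.
Case r = False:
  (b OR r) forces b = True.
  (NOT b OR u) forces u = True.
  Clause (NOT b OR NOT u) is falsified — contradiction.
Both cases fail, so the formula is unsatisfiable.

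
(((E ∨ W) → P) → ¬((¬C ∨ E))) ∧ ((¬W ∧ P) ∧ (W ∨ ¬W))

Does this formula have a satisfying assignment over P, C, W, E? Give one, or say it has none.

P=T; C=T; W=F; E=F

  ((E ∨ W) → P) → ¬((¬C ∨ E)) = True
    (E ∨ W) → P = True
      E ∨ W = False
    ¬((¬C ∨ E)) = True
      ¬C ∨ E = False
        ¬C = False
  (¬W ∧ P) ∧ (W ∨ ¬W) = True
    ¬W ∧ P = True
      ¬W = True
    W ∨ ¬W = True
      ¬W = True
Both conjuncts True, so the formula holds.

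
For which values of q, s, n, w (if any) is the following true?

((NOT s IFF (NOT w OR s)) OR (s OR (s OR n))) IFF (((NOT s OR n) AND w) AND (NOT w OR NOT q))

q: False; s: True; n: True; w: True

  ((NOT s IFF (NOT w OR s)) OR (s OR (s OR n))) IFF (((NOT s OR n) AND w) AND (NOT w OR NOT q)) = True
    (NOT s IFF (NOT w OR s)) OR (s OR (s OR n)) = True
      NOT s IFF (NOT w OR s) = False
        NOT s = False
        NOT w OR s = True
          NOT w = False
      s OR (s OR n) = True
        s OR n = True
    ((NOT s OR n) AND w) AND (NOT w OR NOT q) = True
      (NOT s OR n) AND w = True
        NOT s OR n = True
          NOT s = False
      NOT w OR NOT q = True
        NOT w = False
        NOT q = True
The formula evaluates to True.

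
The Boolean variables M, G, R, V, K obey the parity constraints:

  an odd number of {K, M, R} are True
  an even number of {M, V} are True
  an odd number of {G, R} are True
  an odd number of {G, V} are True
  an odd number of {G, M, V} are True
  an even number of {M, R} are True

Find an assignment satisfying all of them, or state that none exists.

M = False, G = True, R = False, V = False, K = True

{K, M, R}: 1 true → odd ✓
{M, V}: 0 true → even ✓
{G, R}: 1 true → odd ✓
{G, V}: 1 true → odd ✓
{G, M, V}: 1 true → odd ✓
{M, R}: 0 true → even ✓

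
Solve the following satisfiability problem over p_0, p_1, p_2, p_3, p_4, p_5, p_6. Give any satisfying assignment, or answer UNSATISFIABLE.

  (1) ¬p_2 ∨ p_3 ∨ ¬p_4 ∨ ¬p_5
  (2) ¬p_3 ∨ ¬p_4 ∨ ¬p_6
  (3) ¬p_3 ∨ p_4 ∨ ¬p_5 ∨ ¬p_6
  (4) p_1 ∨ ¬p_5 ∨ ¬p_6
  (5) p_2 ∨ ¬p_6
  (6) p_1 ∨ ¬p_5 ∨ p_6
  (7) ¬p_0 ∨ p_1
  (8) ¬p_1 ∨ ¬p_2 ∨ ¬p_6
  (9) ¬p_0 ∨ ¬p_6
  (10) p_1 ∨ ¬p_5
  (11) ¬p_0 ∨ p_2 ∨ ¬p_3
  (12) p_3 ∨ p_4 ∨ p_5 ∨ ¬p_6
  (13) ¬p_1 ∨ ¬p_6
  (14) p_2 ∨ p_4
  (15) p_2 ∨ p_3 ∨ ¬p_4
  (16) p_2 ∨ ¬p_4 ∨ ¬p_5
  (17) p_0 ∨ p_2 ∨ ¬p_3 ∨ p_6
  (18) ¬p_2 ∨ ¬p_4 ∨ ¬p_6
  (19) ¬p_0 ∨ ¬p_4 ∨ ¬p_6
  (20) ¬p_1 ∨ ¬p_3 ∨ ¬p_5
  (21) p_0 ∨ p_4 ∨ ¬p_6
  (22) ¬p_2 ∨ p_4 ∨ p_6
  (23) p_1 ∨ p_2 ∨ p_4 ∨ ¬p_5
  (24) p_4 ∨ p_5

Set p_0 = False.
Set p_1 = True.
  then (¬p_1 ∨ ¬p_6) forces p_6 = False.
Try p_2 = False:
  (p_2 ∨ p_4) forces p_4 = True.
  (p_2 ∨ p_3 ∨ ¬p_4) forces p_3 = True.
  clause (p_0 ∨ p_2 ∨ ¬p_3 ∨ p_6) is falsified — backtrack.
So p_2 = True.
  then (¬p_2 ∨ p_4 ∨ p_6) forces p_4 = True.
Set p_3 = False.
  then (¬p_2 ∨ p_3 ∨ ¬p_4 ∨ ¬p_5) forces p_5 = False.
All clauses satisfied.

p_0=F; p_1=T; p_2=T; p_3=F; p_4=T; p_5=F; p_6=F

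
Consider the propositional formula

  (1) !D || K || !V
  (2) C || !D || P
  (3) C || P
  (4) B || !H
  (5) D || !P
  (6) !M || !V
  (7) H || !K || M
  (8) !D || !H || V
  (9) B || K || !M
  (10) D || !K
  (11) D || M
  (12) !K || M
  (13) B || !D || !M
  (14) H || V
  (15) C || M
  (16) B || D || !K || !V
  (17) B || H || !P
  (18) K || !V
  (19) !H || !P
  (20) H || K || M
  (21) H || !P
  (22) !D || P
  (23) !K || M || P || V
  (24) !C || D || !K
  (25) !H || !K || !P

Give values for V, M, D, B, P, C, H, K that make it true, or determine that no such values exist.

Try V = True:
  (!M || !V) forces M = False.
  (D || M) forces D = True.
  (!D || K || !V) forces K = True.
  clause (!K || M) is falsified — backtrack.
So V = False.
  then (H || V) forces H = True.
  then (!H || !P) forces P = False.
  then (!D || P) forces D = False.
  then (C || P) forces C = True.
  then (B || !H) forces B = True.
  then (D || !K) forces K = False.
  then (D || M) forces M = True.
All clauses satisfied.

V=F, M=T, D=F, B=T, P=F, C=T, H=T, K=F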